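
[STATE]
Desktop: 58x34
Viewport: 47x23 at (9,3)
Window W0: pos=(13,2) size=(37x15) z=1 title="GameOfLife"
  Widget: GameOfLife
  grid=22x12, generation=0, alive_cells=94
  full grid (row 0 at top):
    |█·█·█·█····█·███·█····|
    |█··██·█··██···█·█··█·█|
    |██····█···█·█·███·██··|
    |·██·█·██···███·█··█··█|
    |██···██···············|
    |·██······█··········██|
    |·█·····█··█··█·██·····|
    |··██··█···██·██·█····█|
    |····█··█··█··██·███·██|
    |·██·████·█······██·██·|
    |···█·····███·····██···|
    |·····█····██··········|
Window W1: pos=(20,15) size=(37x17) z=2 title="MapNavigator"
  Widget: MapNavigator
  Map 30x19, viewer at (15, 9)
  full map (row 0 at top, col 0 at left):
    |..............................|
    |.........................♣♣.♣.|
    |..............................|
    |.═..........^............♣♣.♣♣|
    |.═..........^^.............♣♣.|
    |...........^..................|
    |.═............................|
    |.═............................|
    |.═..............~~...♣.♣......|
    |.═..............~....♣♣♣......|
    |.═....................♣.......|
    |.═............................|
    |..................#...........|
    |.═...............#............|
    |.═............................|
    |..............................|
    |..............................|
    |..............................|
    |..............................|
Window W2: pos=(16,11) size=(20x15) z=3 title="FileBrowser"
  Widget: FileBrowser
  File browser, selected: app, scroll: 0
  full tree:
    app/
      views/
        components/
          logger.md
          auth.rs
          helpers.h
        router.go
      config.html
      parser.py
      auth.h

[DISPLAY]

    ┃ GameOfLife                        ┃      
    ┠───────────────────────────────────┨      
    ┃Gen: 0                             ┃      
    ┃█··██·█··██···█·█··█·█             ┃      
    ┃██····█···█·█·███·██··             ┃      
    ┃·██·█·██···███·█··█··█             ┃      
    ┃██···██···············             ┃      
    ┃·██······█··········██             ┃      
    ┃·█┏━━━━━━━━━━━━━━━━━━┓             ┃      
    ┃··┃ FileBrowser      ┃             ┃      
    ┃··┠──────────────────┨             ┃      
    ┃·█┃> [-] app/        ┃             ┃      
    ┃··┃    [+] views/    ┃━━━━━━━━━━━━━━━━━━━━
    ┗━━┃    config.html   ┃                    
       ┃    parser.py     ┃────────────────────
       ┃    auth.h        ┃............♣♣.♣♣   
       ┃                  ┃^.............♣♣.   
       ┃                  ┃.................   
       ┃                  ┃.................   
       ┃                  ┃.................   
       ┃                  ┃...~~...♣.♣......   
       ┃                  ┃..@~....♣♣♣......   
       ┗━━━━━━━━━━━━━━━━━━┛.........♣.......   


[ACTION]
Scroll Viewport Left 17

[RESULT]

             ┃ GameOfLife                      
             ┠─────────────────────────────────
             ┃Gen: 0                           
             ┃█··██·█··██···█·█··█·█           
             ┃██····█···█·█·███·██··           
             ┃·██·█·██···███·█··█··█           
             ┃██···██···············           
             ┃·██······█··········██           
             ┃·█┏━━━━━━━━━━━━━━━━━━┓           
             ┃··┃ FileBrowser      ┃           
             ┃··┠──────────────────┨           
             ┃·█┃> [-] app/        ┃           
             ┃··┃    [+] views/    ┃━━━━━━━━━━━
             ┗━━┃    config.html   ┃           
                ┃    parser.py     ┃───────────
                ┃    auth.h        ┃...........
                ┃                  ┃^..........
                ┃                  ┃...........
                ┃                  ┃...........
                ┃                  ┃...........
                ┃                  ┃...~~...♣.♣
                ┃                  ┃..@~....♣♣♣
                ┗━━━━━━━━━━━━━━━━━━┛.........♣.


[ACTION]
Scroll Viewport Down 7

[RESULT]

             ┃·██······█··········██           
             ┃·█┏━━━━━━━━━━━━━━━━━━┓           
             ┃··┃ FileBrowser      ┃           
             ┃··┠──────────────────┨           
             ┃·█┃> [-] app/        ┃           
             ┃··┃    [+] views/    ┃━━━━━━━━━━━
             ┗━━┃    config.html   ┃           
                ┃    parser.py     ┃───────────
                ┃    auth.h        ┃...........
                ┃                  ┃^..........
                ┃                  ┃...........
                ┃                  ┃...........
                ┃                  ┃...........
                ┃                  ┃...~~...♣.♣
                ┃                  ┃..@~....♣♣♣
                ┗━━━━━━━━━━━━━━━━━━┛.........♣.
                    ┃  .═......................
                    ┃  ..................#.....
                    ┃  .═...............#......
                    ┃  .═......................
                    ┃  ........................
                    ┗━━━━━━━━━━━━━━━━━━━━━━━━━━
                                               


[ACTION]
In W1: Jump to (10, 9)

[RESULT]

             ┃·██······█··········██           
             ┃·█┏━━━━━━━━━━━━━━━━━━┓           
             ┃··┃ FileBrowser      ┃           
             ┃··┠──────────────────┨           
             ┃·█┃> [-] app/        ┃           
             ┃··┃    [+] views/    ┃━━━━━━━━━━━
             ┗━━┃    config.html   ┃           
                ┃    parser.py     ┃───────────
                ┃    auth.h        ┃....^......
                ┃                  ┃....^^.....
                ┃                  ┃...^.......
                ┃                  ┃...........
                ┃                  ┃...........
                ┃                  ┃........~~.
                ┃                  ┃..@.....~..
                ┗━━━━━━━━━━━━━━━━━━┛...........
                    ┃       .═.................
                    ┃       ..................#
                    ┃       .═...............#.
                    ┃       .═.................
                    ┃       ...................
                    ┗━━━━━━━━━━━━━━━━━━━━━━━━━━
                                               


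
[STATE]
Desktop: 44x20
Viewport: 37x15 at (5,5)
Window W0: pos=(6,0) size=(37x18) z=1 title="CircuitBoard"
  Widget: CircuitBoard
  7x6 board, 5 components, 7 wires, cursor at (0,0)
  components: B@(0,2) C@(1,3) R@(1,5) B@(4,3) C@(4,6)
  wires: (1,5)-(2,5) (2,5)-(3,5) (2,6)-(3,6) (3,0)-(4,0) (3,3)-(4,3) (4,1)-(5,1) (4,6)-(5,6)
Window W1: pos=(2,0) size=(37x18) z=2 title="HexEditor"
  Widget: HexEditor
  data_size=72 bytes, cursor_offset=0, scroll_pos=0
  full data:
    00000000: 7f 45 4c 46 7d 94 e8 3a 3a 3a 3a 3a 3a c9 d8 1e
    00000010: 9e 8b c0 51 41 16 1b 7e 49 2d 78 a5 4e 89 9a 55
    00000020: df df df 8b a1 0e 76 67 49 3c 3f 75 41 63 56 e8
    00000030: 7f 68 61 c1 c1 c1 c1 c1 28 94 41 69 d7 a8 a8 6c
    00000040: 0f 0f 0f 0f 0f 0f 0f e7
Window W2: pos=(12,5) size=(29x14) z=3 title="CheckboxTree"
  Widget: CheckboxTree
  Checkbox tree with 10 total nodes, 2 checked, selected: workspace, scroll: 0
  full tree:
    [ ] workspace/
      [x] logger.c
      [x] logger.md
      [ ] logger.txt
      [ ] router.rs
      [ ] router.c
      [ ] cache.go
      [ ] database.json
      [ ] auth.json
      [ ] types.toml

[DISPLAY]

000020 ┏━━━━━━━━━━━━━━━━━━━━━━━━━━━┓ 
000030 ┃ CheckboxTree              ┃ 
000040 ┠───────────────────────────┨ 
       ┃>[-] workspace/            ┃ 
       ┃   [x] logger.c            ┃ 
       ┃   [x] logger.md           ┃ 
       ┃   [ ] logger.txt          ┃ 
       ┃   [ ] router.rs           ┃ 
       ┃   [ ] router.c            ┃ 
       ┃   [ ] cache.go            ┃ 
       ┃   [ ] database.json       ┃ 
       ┃   [ ] auth.json           ┃ 
━━━━━━━┃   [ ] types.toml          ┃━
       ┗━━━━━━━━━━━━━━━━━━━━━━━━━━━┛ 
                                     


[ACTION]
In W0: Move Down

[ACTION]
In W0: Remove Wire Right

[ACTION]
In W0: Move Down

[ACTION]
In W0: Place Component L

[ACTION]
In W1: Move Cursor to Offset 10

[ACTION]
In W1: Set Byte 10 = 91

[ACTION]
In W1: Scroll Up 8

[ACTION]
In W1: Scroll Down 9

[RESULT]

       ┏━━━━━━━━━━━━━━━━━━━━━━━━━━━┓ 
       ┃ CheckboxTree              ┃ 
       ┠───────────────────────────┨ 
       ┃>[-] workspace/            ┃ 
       ┃   [x] logger.c            ┃ 
       ┃   [x] logger.md           ┃ 
       ┃   [ ] logger.txt          ┃ 
       ┃   [ ] router.rs           ┃ 
       ┃   [ ] router.c            ┃ 
       ┃   [ ] cache.go            ┃ 
       ┃   [ ] database.json       ┃ 
       ┃   [ ] auth.json           ┃ 
━━━━━━━┃   [ ] types.toml          ┃━
       ┗━━━━━━━━━━━━━━━━━━━━━━━━━━━┛ 
                                     


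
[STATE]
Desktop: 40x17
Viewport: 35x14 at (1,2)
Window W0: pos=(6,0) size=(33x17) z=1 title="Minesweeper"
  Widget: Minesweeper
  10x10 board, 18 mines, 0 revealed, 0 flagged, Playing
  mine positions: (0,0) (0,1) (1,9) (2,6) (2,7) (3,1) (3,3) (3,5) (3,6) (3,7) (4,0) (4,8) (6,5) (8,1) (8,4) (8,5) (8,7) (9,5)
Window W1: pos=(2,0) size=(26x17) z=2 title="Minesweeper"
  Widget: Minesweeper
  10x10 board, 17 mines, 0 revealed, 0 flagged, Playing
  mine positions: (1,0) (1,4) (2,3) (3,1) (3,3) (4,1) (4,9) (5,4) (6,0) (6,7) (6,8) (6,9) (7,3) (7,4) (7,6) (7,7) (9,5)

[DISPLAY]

 ┠────────────────────────┨────────
 ┃■■■■■■■■■■              ┃        
 ┃■■■■■■■■■■              ┃        
 ┃■■■■■■■■■■              ┃        
 ┃■■■■■■■■■■              ┃        
 ┃■■■■■■■■■■              ┃        
 ┃■■■■■■■■■■              ┃        
 ┃■■■■■■■■■■              ┃        
 ┃■■■■■■■■■■              ┃        
 ┃■■■■■■■■■■              ┃        
 ┃■■■■■■■■■■              ┃        
 ┃                        ┃        
 ┃                        ┃        
 ┃                        ┃        


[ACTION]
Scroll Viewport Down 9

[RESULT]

 ┃■■■■■■■■■■              ┃        
 ┃■■■■■■■■■■              ┃        
 ┃■■■■■■■■■■              ┃        
 ┃■■■■■■■■■■              ┃        
 ┃■■■■■■■■■■              ┃        
 ┃■■■■■■■■■■              ┃        
 ┃■■■■■■■■■■              ┃        
 ┃■■■■■■■■■■              ┃        
 ┃■■■■■■■■■■              ┃        
 ┃■■■■■■■■■■              ┃        
 ┃                        ┃        
 ┃                        ┃        
 ┃                        ┃        
 ┗━━━━━━━━━━━━━━━━━━━━━━━━┛━━━━━━━━


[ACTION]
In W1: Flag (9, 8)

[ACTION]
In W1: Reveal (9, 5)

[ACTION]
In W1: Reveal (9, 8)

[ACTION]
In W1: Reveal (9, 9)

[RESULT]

 ┃■■■■■■■■■■              ┃        
 ┃✹■■■✹■■■■■              ┃        
 ┃■■■✹■■■■■■              ┃        
 ┃■✹■✹■■■■■■              ┃        
 ┃■✹■■■■■■■✹              ┃        
 ┃■■■■✹■■■■■              ┃        
 ┃✹■■■■■■✹✹✹              ┃        
 ┃■■■✹✹■✹✹■■              ┃        
 ┃■■■■■■■■■■              ┃        
 ┃■■■■■✹■■⚑■              ┃        
 ┃                        ┃        
 ┃                        ┃        
 ┃                        ┃        
 ┗━━━━━━━━━━━━━━━━━━━━━━━━┛━━━━━━━━


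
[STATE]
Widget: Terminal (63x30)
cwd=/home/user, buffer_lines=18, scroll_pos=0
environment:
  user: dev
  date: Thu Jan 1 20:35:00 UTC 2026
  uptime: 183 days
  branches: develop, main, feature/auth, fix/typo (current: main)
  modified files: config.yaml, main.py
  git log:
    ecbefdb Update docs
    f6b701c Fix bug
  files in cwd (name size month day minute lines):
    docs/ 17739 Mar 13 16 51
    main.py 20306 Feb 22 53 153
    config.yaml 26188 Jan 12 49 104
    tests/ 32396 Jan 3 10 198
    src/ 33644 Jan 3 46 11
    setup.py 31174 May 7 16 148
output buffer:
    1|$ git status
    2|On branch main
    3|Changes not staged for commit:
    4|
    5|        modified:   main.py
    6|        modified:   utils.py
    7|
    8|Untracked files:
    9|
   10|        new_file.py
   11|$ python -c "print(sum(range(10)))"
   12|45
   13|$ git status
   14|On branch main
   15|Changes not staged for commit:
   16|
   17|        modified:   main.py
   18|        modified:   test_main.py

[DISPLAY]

$ git status                                                   
On branch main                                                 
Changes not staged for commit:                                 
                                                               
        modified:   main.py                                    
        modified:   utils.py                                   
                                                               
Untracked files:                                               
                                                               
        new_file.py                                            
$ python -c "print(sum(range(10)))"                            
45                                                             
$ git status                                                   
On branch main                                                 
Changes not staged for commit:                                 
                                                               
        modified:   main.py                                    
        modified:   test_main.py                               
$ █                                                            
                                                               
                                                               
                                                               
                                                               
                                                               
                                                               
                                                               
                                                               
                                                               
                                                               
                                                               


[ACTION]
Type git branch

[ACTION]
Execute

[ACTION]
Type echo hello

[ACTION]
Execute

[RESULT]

$ git status                                                   
On branch main                                                 
Changes not staged for commit:                                 
                                                               
        modified:   main.py                                    
        modified:   utils.py                                   
                                                               
Untracked files:                                               
                                                               
        new_file.py                                            
$ python -c "print(sum(range(10)))"                            
45                                                             
$ git status                                                   
On branch main                                                 
Changes not staged for commit:                                 
                                                               
        modified:   main.py                                    
        modified:   test_main.py                               
$ git branch                                                   
  develop                                                      
* main                                                         
  feature/auth                                                 
  fix/typo                                                     
$ echo hello                                                   
hello                                                          
$ █                                                            
                                                               
                                                               
                                                               
                                                               


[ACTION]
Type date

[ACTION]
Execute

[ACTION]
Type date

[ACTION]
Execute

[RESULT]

$ git status                                                   
On branch main                                                 
Changes not staged for commit:                                 
                                                               
        modified:   main.py                                    
        modified:   utils.py                                   
                                                               
Untracked files:                                               
                                                               
        new_file.py                                            
$ python -c "print(sum(range(10)))"                            
45                                                             
$ git status                                                   
On branch main                                                 
Changes not staged for commit:                                 
                                                               
        modified:   main.py                                    
        modified:   test_main.py                               
$ git branch                                                   
  develop                                                      
* main                                                         
  feature/auth                                                 
  fix/typo                                                     
$ echo hello                                                   
hello                                                          
$ date                                                         
Thu Jan 1 20:35:00 UTC 2026                                    
$ date                                                         
Thu Jan 1 20:35:00 UTC 2026                                    
$ █                                                            


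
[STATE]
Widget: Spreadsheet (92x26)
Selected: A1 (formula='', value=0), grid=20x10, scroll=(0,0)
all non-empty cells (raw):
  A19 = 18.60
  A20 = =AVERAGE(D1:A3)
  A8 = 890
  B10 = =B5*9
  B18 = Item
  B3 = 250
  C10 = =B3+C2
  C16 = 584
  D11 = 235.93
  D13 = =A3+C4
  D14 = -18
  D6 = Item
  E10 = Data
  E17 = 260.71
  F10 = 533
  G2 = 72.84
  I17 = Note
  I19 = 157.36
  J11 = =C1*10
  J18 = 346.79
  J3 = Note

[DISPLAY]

A1:                                                                                         
       A       B       C       D       E       F       G       H       I       J            
--------------------------------------------------------------------------------------------
  1      [0]       0       0       0       0       0       0       0       0       0        
  2        0       0       0       0       0       0   72.84       0       0       0        
  3        0     250       0       0       0       0       0       0       0Note            
  4        0       0       0       0       0       0       0       0       0       0        
  5        0       0       0       0       0       0       0       0       0       0        
  6        0       0       0Item           0       0       0       0       0       0        
  7        0       0       0       0       0       0       0       0       0       0        
  8      890       0       0       0       0       0       0       0       0       0        
  9        0       0       0       0       0       0       0       0       0       0        
 10        0       0     250       0Data         533       0       0       0       0        
 11        0       0       0  235.93       0       0       0       0       0       0        
 12        0       0       0       0       0       0       0       0       0       0        
 13        0       0       0       0       0       0       0       0       0       0        
 14        0       0       0     -18       0       0       0       0       0       0        
 15        0       0       0       0       0       0       0       0       0       0        
 16        0       0     584       0       0       0       0       0       0       0        
 17        0       0       0       0  260.71       0       0       0Note           0        
 18        0Item           0       0       0       0       0       0       0  346.79        
 19    18.60       0       0       0       0       0       0       0  157.36       0        
 20    20.83       0       0       0       0       0       0       0       0       0        
                                                                                            
                                                                                            
                                                                                            


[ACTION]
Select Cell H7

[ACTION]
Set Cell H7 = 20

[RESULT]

H7: 20                                                                                      
       A       B       C       D       E       F       G       H       I       J            
--------------------------------------------------------------------------------------------
  1        0       0       0       0       0       0       0       0       0       0        
  2        0       0       0       0       0       0   72.84       0       0       0        
  3        0     250       0       0       0       0       0       0       0Note            
  4        0       0       0       0       0       0       0       0       0       0        
  5        0       0       0       0       0       0       0       0       0       0        
  6        0       0       0Item           0       0       0       0       0       0        
  7        0       0       0       0       0       0       0    [20]       0       0        
  8      890       0       0       0       0       0       0       0       0       0        
  9        0       0       0       0       0       0       0       0       0       0        
 10        0       0     250       0Data         533       0       0       0       0        
 11        0       0       0  235.93       0       0       0       0       0       0        
 12        0       0       0       0       0       0       0       0       0       0        
 13        0       0       0       0       0       0       0       0       0       0        
 14        0       0       0     -18       0       0       0       0       0       0        
 15        0       0       0       0       0       0       0       0       0       0        
 16        0       0     584       0       0       0       0       0       0       0        
 17        0       0       0       0  260.71       0       0       0Note           0        
 18        0Item           0       0       0       0       0       0       0  346.79        
 19    18.60       0       0       0       0       0       0       0  157.36       0        
 20    20.83       0       0       0       0       0       0       0       0       0        
                                                                                            
                                                                                            
                                                                                            


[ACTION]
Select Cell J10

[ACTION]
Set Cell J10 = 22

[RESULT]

J10: 22                                                                                     
       A       B       C       D       E       F       G       H       I       J            
--------------------------------------------------------------------------------------------
  1        0       0       0       0       0       0       0       0       0       0        
  2        0       0       0       0       0       0   72.84       0       0       0        
  3        0     250       0       0       0       0       0       0       0Note            
  4        0       0       0       0       0       0       0       0       0       0        
  5        0       0       0       0       0       0       0       0       0       0        
  6        0       0       0Item           0       0       0       0       0       0        
  7        0       0       0       0       0       0       0      20       0       0        
  8      890       0       0       0       0       0       0       0       0       0        
  9        0       0       0       0       0       0       0       0       0       0        
 10        0       0     250       0Data         533       0       0       0    [22]        
 11        0       0       0  235.93       0       0       0       0       0       0        
 12        0       0       0       0       0       0       0       0       0       0        
 13        0       0       0       0       0       0       0       0       0       0        
 14        0       0       0     -18       0       0       0       0       0       0        
 15        0       0       0       0       0       0       0       0       0       0        
 16        0       0     584       0       0       0       0       0       0       0        
 17        0       0       0       0  260.71       0       0       0Note           0        
 18        0Item           0       0       0       0       0       0       0  346.79        
 19    18.60       0       0       0       0       0       0       0  157.36       0        
 20    20.83       0       0       0       0       0       0       0       0       0        
                                                                                            
                                                                                            
                                                                                            


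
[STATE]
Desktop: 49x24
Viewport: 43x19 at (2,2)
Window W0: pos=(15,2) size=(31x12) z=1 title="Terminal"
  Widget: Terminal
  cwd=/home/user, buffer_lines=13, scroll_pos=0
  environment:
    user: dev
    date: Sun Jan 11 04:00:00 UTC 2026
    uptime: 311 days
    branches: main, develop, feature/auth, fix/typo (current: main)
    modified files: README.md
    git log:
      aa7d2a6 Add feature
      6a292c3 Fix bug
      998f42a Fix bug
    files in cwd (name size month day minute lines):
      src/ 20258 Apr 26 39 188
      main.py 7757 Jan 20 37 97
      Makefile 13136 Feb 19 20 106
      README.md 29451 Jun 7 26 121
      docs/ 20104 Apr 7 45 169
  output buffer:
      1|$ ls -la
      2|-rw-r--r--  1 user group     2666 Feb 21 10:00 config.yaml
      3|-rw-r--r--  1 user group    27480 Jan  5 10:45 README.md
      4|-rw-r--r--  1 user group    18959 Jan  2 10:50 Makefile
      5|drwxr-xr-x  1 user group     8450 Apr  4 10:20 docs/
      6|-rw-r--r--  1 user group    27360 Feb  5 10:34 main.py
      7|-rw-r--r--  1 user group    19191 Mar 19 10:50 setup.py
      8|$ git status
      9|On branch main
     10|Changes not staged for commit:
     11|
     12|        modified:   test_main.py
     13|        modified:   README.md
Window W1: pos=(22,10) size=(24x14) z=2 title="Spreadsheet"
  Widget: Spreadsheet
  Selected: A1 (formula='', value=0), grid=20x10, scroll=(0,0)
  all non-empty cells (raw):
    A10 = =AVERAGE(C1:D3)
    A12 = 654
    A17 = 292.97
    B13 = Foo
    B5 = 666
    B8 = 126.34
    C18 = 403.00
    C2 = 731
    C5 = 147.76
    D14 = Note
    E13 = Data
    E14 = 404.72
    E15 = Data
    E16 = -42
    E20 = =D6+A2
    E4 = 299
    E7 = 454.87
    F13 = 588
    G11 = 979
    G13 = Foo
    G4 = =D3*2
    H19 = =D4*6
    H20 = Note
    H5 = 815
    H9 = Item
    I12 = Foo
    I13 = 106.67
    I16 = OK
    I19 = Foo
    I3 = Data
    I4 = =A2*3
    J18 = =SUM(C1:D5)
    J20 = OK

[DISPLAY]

             ┏━━━━━━━━━━━━━━━━━━━━━━━━━━━━━
             ┃ Terminal                    
             ┠─────────────────────────────
             ┃$ ls -la                     
             ┃-rw-r--r--  1 user group     
             ┃-rw-r--r--  1 user group    2
             ┃-rw-r--r--  1 user group    1
             ┃drwxr-xr-x  1 user group     
             ┃-rw-r-┏━━━━━━━━━━━━━━━━━━━━━━
             ┃-rw-r-┃ Spreadsheet          
             ┃$ git ┠──────────────────────
             ┗━━━━━━┃A1:                   
                    ┃       A       B      
                    ┃----------------------
                    ┃  1      [0]       0  
                    ┃  2        0       0  
                    ┃  3        0       0  
                    ┃  4        0       0  
                    ┃  5        0     666  


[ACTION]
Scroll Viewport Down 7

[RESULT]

             ┃$ ls -la                     
             ┃-rw-r--r--  1 user group     
             ┃-rw-r--r--  1 user group    2
             ┃-rw-r--r--  1 user group    1
             ┃drwxr-xr-x  1 user group     
             ┃-rw-r-┏━━━━━━━━━━━━━━━━━━━━━━
             ┃-rw-r-┃ Spreadsheet          
             ┃$ git ┠──────────────────────
             ┗━━━━━━┃A1:                   
                    ┃       A       B      
                    ┃----------------------
                    ┃  1      [0]       0  
                    ┃  2        0       0  
                    ┃  3        0       0  
                    ┃  4        0       0  
                    ┃  5        0     666  
                    ┃  6        0       0  
                    ┃  7        0       0  
                    ┗━━━━━━━━━━━━━━━━━━━━━━


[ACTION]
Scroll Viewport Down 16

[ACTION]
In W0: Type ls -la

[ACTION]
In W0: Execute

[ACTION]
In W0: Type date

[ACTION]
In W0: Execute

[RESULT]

             ┃drwxr-xr-x  1 dev group    20
             ┃-rw-r--r--  1 dev group     7
             ┃-rw-r--r--  1 dev group    13
             ┃-rw-r--r--  1 dev group    29
             ┃drwxr-xr-x  1 dev group    20
             ┃$ date┏━━━━━━━━━━━━━━━━━━━━━━
             ┃Sun Ja┃ Spreadsheet          
             ┃$ █   ┠──────────────────────
             ┗━━━━━━┃A1:                   
                    ┃       A       B      
                    ┃----------------------
                    ┃  1      [0]       0  
                    ┃  2        0       0  
                    ┃  3        0       0  
                    ┃  4        0       0  
                    ┃  5        0     666  
                    ┃  6        0       0  
                    ┃  7        0       0  
                    ┗━━━━━━━━━━━━━━━━━━━━━━


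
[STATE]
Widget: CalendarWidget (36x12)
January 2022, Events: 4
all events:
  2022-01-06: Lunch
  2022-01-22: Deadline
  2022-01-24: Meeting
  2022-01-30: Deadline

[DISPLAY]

            January 2022            
Mo Tu We Th Fr Sa Su                
                1  2                
 3  4  5  6*  7  8  9               
10 11 12 13 14 15 16                
17 18 19 20 21 22* 23               
24* 25 26 27 28 29 30*              
31                                  
                                    
                                    
                                    
                                    


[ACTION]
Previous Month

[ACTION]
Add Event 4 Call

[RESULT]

           December 2021            
Mo Tu We Th Fr Sa Su                
       1  2  3  4*  5               
 6  7  8  9 10 11 12                
13 14 15 16 17 18 19                
20 21 22 23 24 25 26                
27 28 29 30 31                      
                                    
                                    
                                    
                                    
                                    


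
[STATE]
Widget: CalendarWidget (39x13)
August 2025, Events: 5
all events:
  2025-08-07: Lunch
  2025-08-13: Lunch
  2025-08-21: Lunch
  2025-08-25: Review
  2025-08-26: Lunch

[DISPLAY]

              August 2025              
Mo Tu We Th Fr Sa Su                   
             1  2  3                   
 4  5  6  7*  8  9 10                  
11 12 13* 14 15 16 17                  
18 19 20 21* 22 23 24                  
25* 26* 27 28 29 30 31                 
                                       
                                       
                                       
                                       
                                       
                                       


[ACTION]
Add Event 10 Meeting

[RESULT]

              August 2025              
Mo Tu We Th Fr Sa Su                   
             1  2  3                   
 4  5  6  7*  8  9 10*                 
11 12 13* 14 15 16 17                  
18 19 20 21* 22 23 24                  
25* 26* 27 28 29 30 31                 
                                       
                                       
                                       
                                       
                                       
                                       


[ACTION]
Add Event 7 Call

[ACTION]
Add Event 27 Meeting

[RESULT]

              August 2025              
Mo Tu We Th Fr Sa Su                   
             1  2  3                   
 4  5  6  7*  8  9 10*                 
11 12 13* 14 15 16 17                  
18 19 20 21* 22 23 24                  
25* 26* 27* 28 29 30 31                
                                       
                                       
                                       
                                       
                                       
                                       


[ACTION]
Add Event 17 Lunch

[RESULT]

              August 2025              
Mo Tu We Th Fr Sa Su                   
             1  2  3                   
 4  5  6  7*  8  9 10*                 
11 12 13* 14 15 16 17*                 
18 19 20 21* 22 23 24                  
25* 26* 27* 28 29 30 31                
                                       
                                       
                                       
                                       
                                       
                                       


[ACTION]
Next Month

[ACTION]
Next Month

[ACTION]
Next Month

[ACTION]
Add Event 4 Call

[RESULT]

             November 2025             
Mo Tu We Th Fr Sa Su                   
                1  2                   
 3  4*  5  6  7  8  9                  
10 11 12 13 14 15 16                   
17 18 19 20 21 22 23                   
24 25 26 27 28 29 30                   
                                       
                                       
                                       
                                       
                                       
                                       


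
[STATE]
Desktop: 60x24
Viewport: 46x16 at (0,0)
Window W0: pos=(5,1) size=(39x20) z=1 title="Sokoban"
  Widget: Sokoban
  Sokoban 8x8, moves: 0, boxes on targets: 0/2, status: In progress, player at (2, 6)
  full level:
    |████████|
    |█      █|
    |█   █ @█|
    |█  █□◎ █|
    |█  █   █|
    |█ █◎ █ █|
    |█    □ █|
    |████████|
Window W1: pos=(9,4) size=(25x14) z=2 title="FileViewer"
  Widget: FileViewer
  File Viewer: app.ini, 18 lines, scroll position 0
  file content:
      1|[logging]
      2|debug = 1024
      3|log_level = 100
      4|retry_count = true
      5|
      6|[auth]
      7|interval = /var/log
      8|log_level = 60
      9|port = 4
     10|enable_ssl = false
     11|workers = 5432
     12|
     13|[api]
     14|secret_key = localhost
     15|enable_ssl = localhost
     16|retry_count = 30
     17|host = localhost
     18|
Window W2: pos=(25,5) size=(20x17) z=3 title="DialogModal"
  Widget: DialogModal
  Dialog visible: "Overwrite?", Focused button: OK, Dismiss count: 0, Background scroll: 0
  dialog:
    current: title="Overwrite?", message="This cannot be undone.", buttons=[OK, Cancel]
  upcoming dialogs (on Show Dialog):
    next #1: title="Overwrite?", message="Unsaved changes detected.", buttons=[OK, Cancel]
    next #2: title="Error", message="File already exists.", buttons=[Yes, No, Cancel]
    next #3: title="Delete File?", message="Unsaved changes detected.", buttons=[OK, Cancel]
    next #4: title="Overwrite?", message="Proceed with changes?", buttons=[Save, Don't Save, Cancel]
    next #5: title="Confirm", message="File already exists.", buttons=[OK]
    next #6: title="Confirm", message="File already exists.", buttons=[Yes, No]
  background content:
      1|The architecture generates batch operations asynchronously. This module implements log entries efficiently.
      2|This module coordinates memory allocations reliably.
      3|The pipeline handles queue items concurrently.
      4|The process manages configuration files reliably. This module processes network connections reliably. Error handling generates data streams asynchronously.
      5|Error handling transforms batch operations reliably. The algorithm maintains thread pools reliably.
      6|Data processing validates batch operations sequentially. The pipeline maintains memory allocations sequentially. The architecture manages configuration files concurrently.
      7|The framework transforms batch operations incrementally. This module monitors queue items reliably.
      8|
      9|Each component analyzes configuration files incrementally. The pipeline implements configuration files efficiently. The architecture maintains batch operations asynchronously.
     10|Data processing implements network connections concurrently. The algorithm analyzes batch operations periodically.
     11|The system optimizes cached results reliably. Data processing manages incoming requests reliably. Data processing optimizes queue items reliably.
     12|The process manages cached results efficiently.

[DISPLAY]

                                              
     ┏━━━━━━━━━━━━━━━━━━━━━━━━━━━━━━━━━━━━━┓  
     ┃ Sokoban                             ┃  
     ┠─────────────────────────────────────┨  
     ┃███┏━━━━━━━━━━━━━━━━━━━━━━━┓         ┃  
     ┃█  ┃ FileViewer    ┏━━━━━━━━━━━━━━━━━━┓ 
     ┃█  ┠───────────────┃ DialogModal      ┃ 
     ┃█  ┃[logging]      ┠──────────────────┨ 
     ┃█  ┃debug = 1024   ┃The architecture g┃ 
     ┃█ █┃log_level = 100┃This module coordi┃ 
     ┃█  ┃retry_count = t┃The pipeline handl┃ 
     ┃███┃               ┃The process manage┃ 
     ┃Mov┃[auth]         ┃Er┌────────────┐ra┃ 
     ┃   ┃interval = /var┃Da│ Overwrite? │va┃ 
     ┃   ┃log_level = 60 ┃Th│This cannot │an┃ 
     ┃   ┃port = 4       ┃  │[OK]  Cancel│  ┃ 


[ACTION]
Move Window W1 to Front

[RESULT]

                                              
     ┏━━━━━━━━━━━━━━━━━━━━━━━━━━━━━━━━━━━━━┓  
     ┃ Sokoban                             ┃  
     ┠─────────────────────────────────────┨  
     ┃███┏━━━━━━━━━━━━━━━━━━━━━━━┓         ┃  
     ┃█  ┃ FileViewer            ┃━━━━━━━━━━┓ 
     ┃█  ┠───────────────────────┨odal      ┃ 
     ┃█  ┃[logging]             ▲┃──────────┨ 
     ┃█  ┃debug = 1024          █┃itecture g┃ 
     ┃█ █┃log_level = 100       ░┃ule coordi┃ 
     ┃█  ┃retry_count = true    ░┃line handl┃ 
     ┃███┃                      ░┃ess manage┃ 
     ┃Mov┃[auth]                ░┃───────┐ra┃ 
     ┃   ┃interval = /var/log   ░┃write? │va┃ 
     ┃   ┃log_level = 60        ░┃cannot │an┃ 
     ┃   ┃port = 4              ░┃ Cancel│  ┃ 


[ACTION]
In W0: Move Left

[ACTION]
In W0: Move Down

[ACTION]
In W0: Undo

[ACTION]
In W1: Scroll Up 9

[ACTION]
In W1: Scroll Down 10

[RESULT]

                                              
     ┏━━━━━━━━━━━━━━━━━━━━━━━━━━━━━━━━━━━━━┓  
     ┃ Sokoban                             ┃  
     ┠─────────────────────────────────────┨  
     ┃███┏━━━━━━━━━━━━━━━━━━━━━━━┓         ┃  
     ┃█  ┃ FileViewer            ┃━━━━━━━━━━┓ 
     ┃█  ┠───────────────────────┨odal      ┃ 
     ┃█  ┃port = 4              ▲┃──────────┨ 
     ┃█  ┃enable_ssl = false    ░┃itecture g┃ 
     ┃█ █┃workers = 5432        ░┃ule coordi┃ 
     ┃█  ┃                      ░┃line handl┃ 
     ┃███┃[api]                 ░┃ess manage┃ 
     ┃Mov┃secret_key = localhost░┃───────┐ra┃ 
     ┃   ┃enable_ssl = localhost░┃write? │va┃ 
     ┃   ┃retry_count = 30      ░┃cannot │an┃ 
     ┃   ┃host = localhost      █┃ Cancel│  ┃ 
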